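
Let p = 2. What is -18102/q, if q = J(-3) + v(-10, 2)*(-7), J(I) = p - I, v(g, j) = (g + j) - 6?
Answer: -18102/103 ≈ -175.75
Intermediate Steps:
v(g, j) = -6 + g + j
J(I) = 2 - I
q = 103 (q = (2 - 1*(-3)) + (-6 - 10 + 2)*(-7) = (2 + 3) - 14*(-7) = 5 + 98 = 103)
-18102/q = -18102/103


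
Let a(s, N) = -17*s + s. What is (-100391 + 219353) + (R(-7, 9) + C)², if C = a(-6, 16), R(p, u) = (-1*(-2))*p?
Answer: 125686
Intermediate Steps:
a(s, N) = -16*s
R(p, u) = 2*p
C = 96 (C = -16*(-6) = 96)
(-100391 + 219353) + (R(-7, 9) + C)² = (-100391 + 219353) + (2*(-7) + 96)² = 118962 + (-14 + 96)² = 118962 + 82² = 118962 + 6724 = 125686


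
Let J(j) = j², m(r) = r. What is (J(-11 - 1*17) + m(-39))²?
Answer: 555025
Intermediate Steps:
(J(-11 - 1*17) + m(-39))² = ((-11 - 1*17)² - 39)² = ((-11 - 17)² - 39)² = ((-28)² - 39)² = (784 - 39)² = 745² = 555025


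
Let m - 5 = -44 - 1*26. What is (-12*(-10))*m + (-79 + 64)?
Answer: -7815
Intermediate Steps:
m = -65 (m = 5 + (-44 - 1*26) = 5 + (-44 - 26) = 5 - 70 = -65)
(-12*(-10))*m + (-79 + 64) = -12*(-10)*(-65) + (-79 + 64) = 120*(-65) - 15 = -7800 - 15 = -7815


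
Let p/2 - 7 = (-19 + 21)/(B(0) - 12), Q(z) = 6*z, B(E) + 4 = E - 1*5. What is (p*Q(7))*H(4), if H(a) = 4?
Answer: 2320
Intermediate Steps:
B(E) = -9 + E (B(E) = -4 + (E - 1*5) = -4 + (E - 5) = -4 + (-5 + E) = -9 + E)
p = 290/21 (p = 14 + 2*((-19 + 21)/((-9 + 0) - 12)) = 14 + 2*(2/(-9 - 12)) = 14 + 2*(2/(-21)) = 14 + 2*(2*(-1/21)) = 14 + 2*(-2/21) = 14 - 4/21 = 290/21 ≈ 13.810)
(p*Q(7))*H(4) = (290*(6*7)/21)*4 = ((290/21)*42)*4 = 580*4 = 2320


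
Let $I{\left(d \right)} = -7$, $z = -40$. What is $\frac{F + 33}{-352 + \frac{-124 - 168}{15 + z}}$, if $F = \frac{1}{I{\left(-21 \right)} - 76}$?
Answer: $- \frac{34225}{353082} \approx -0.096932$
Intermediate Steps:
$F = - \frac{1}{83}$ ($F = \frac{1}{-7 - 76} = \frac{1}{-83} = - \frac{1}{83} \approx -0.012048$)
$\frac{F + 33}{-352 + \frac{-124 - 168}{15 + z}} = \frac{- \frac{1}{83} + 33}{-352 + \frac{-124 - 168}{15 - 40}} = \frac{2738}{83 \left(-352 - \frac{292}{-25}\right)} = \frac{2738}{83 \left(-352 - - \frac{292}{25}\right)} = \frac{2738}{83 \left(-352 + \frac{292}{25}\right)} = \frac{2738}{83 \left(- \frac{8508}{25}\right)} = \frac{2738}{83} \left(- \frac{25}{8508}\right) = - \frac{34225}{353082}$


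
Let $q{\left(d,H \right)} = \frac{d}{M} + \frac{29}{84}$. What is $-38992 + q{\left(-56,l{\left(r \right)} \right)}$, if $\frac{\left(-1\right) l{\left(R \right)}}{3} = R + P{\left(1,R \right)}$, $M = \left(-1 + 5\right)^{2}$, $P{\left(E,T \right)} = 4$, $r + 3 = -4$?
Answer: $- \frac{3275593}{84} \approx -38995.0$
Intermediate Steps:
$r = -7$ ($r = -3 - 4 = -7$)
$M = 16$ ($M = 4^{2} = 16$)
$l{\left(R \right)} = -12 - 3 R$ ($l{\left(R \right)} = - 3 \left(R + 4\right) = - 3 \left(4 + R\right) = -12 - 3 R$)
$q{\left(d,H \right)} = \frac{29}{84} + \frac{d}{16}$ ($q{\left(d,H \right)} = \frac{d}{16} + \frac{29}{84} = \frac{29}{84} + \frac{d}{16}$)
$-38992 + q{\left(-56,l{\left(r \right)} \right)} = -38992 + \left(\frac{29}{84} + \frac{1}{16} \left(-56\right)\right) = -38992 + \left(\frac{29}{84} - \frac{7}{2}\right) = -38992 - \frac{265}{84} = - \frac{3275593}{84}$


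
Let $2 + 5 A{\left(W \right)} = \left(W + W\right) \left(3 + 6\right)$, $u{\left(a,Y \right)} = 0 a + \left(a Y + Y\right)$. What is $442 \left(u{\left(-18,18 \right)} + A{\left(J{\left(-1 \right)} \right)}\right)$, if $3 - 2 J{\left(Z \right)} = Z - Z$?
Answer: $-133042$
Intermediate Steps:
$J{\left(Z \right)} = \frac{3}{2}$ ($J{\left(Z \right)} = \frac{3}{2} - \frac{Z - Z}{2} = \frac{3}{2} - 0 = \frac{3}{2} + 0 = \frac{3}{2}$)
$u{\left(a,Y \right)} = Y + Y a$ ($u{\left(a,Y \right)} = 0 + \left(Y a + Y\right) = 0 + \left(Y + Y a\right) = Y + Y a$)
$A{\left(W \right)} = - \frac{2}{5} + \frac{18 W}{5}$ ($A{\left(W \right)} = - \frac{2}{5} + \frac{\left(W + W\right) \left(3 + 6\right)}{5} = - \frac{2}{5} + \frac{2 W 9}{5} = - \frac{2}{5} + \frac{18 W}{5}$)
$442 \left(u{\left(-18,18 \right)} + A{\left(J{\left(-1 \right)} \right)}\right) = 442 \left(18 \left(1 - 18\right) + \left(- \frac{2}{5} + \frac{18}{5} \cdot \frac{3}{2}\right)\right) = 442 \left(18 \left(-17\right) + \left(- \frac{2}{5} + \frac{27}{5}\right)\right) = 442 \left(-306 + 5\right) = 442 \left(-301\right) = -133042$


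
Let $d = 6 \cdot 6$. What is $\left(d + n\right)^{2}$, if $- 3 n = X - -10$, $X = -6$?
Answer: $\frac{10816}{9} \approx 1201.8$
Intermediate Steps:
$d = 36$
$n = - \frac{4}{3}$ ($n = - \frac{-6 - -10}{3} = - \frac{-6 + 10}{3} = \left(- \frac{1}{3}\right) 4 = - \frac{4}{3} \approx -1.3333$)
$\left(d + n\right)^{2} = \left(36 - \frac{4}{3}\right)^{2} = \left(\frac{104}{3}\right)^{2} = \frac{10816}{9}$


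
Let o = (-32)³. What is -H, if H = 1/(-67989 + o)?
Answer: 1/100757 ≈ 9.9249e-6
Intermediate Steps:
o = -32768
H = -1/100757 (H = 1/(-67989 - 32768) = 1/(-100757) = -1/100757 ≈ -9.9249e-6)
-H = -1*(-1/100757) = 1/100757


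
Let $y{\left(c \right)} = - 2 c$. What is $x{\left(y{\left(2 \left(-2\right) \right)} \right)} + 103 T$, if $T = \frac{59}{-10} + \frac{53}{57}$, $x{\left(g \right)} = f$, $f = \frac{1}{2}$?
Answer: $- \frac{145757}{285} \approx -511.43$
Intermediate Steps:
$f = \frac{1}{2} \approx 0.5$
$x{\left(g \right)} = \frac{1}{2}$
$T = - \frac{2833}{570}$ ($T = 59 \left(- \frac{1}{10}\right) + 53 \cdot \frac{1}{57} = - \frac{59}{10} + \frac{53}{57} = - \frac{2833}{570} \approx -4.9702$)
$x{\left(y{\left(2 \left(-2\right) \right)} \right)} + 103 T = \frac{1}{2} + 103 \left(- \frac{2833}{570}\right) = \frac{1}{2} - \frac{291799}{570} = - \frac{145757}{285}$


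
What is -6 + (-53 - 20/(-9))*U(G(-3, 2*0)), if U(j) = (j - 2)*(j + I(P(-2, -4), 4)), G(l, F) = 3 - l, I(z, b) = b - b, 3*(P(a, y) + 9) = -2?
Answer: -3674/3 ≈ -1224.7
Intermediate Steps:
P(a, y) = -29/3 (P(a, y) = -9 + (⅓)*(-2) = -9 - ⅔ = -29/3)
I(z, b) = 0
U(j) = j*(-2 + j) (U(j) = (j - 2)*(j + 0) = (-2 + j)*j = j*(-2 + j))
-6 + (-53 - 20/(-9))*U(G(-3, 2*0)) = -6 + (-53 - 20/(-9))*((3 - 1*(-3))*(-2 + (3 - 1*(-3)))) = -6 + (-53 - 20*(-1)/9)*((3 + 3)*(-2 + (3 + 3))) = -6 + (-53 - 1*(-20/9))*(6*(-2 + 6)) = -6 + (-53 + 20/9)*(6*4) = -6 - 457/9*24 = -6 - 3656/3 = -3674/3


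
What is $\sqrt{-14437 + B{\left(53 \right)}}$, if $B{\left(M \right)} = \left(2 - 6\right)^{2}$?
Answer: $i \sqrt{14421} \approx 120.09 i$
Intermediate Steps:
$B{\left(M \right)} = 16$ ($B{\left(M \right)} = \left(-4\right)^{2} = 16$)
$\sqrt{-14437 + B{\left(53 \right)}} = \sqrt{-14437 + 16} = \sqrt{-14421} = i \sqrt{14421}$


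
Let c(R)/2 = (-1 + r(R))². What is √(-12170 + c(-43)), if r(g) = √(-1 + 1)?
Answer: 78*I*√2 ≈ 110.31*I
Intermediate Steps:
r(g) = 0 (r(g) = √0 = 0)
c(R) = 2 (c(R) = 2*(-1 + 0)² = 2*(-1)² = 2*1 = 2)
√(-12170 + c(-43)) = √(-12170 + 2) = √(-12168) = 78*I*√2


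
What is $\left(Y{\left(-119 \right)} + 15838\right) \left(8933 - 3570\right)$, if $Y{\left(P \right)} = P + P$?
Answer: $83662800$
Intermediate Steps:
$Y{\left(P \right)} = 2 P$
$\left(Y{\left(-119 \right)} + 15838\right) \left(8933 - 3570\right) = \left(2 \left(-119\right) + 15838\right) \left(8933 - 3570\right) = \left(-238 + 15838\right) 5363 = 15600 \cdot 5363 = 83662800$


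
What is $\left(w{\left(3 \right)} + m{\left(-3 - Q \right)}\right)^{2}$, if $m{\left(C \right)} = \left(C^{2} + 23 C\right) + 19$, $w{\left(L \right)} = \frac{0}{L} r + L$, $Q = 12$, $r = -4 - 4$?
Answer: $9604$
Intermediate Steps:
$r = -8$ ($r = -4 - 4 = -8$)
$w{\left(L \right)} = L$ ($w{\left(L \right)} = \frac{0}{L} \left(-8\right) + L = 0 \left(-8\right) + L = 0 + L = L$)
$m{\left(C \right)} = 19 + C^{2} + 23 C$
$\left(w{\left(3 \right)} + m{\left(-3 - Q \right)}\right)^{2} = \left(3 + \left(19 + \left(-3 - 12\right)^{2} + 23 \left(-3 - 12\right)\right)\right)^{2} = \left(3 + \left(19 + \left(-15\right)^{2} + 23 \left(-15\right)\right)\right)^{2} = \left(3 + \left(19 + 225 - 345\right)\right)^{2} = \left(3 - 101\right)^{2} = \left(-98\right)^{2} = 9604$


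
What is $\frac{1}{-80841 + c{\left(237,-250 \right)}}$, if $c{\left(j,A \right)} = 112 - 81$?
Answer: $- \frac{1}{80810} \approx -1.2375 \cdot 10^{-5}$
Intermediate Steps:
$c{\left(j,A \right)} = 31$
$\frac{1}{-80841 + c{\left(237,-250 \right)}} = \frac{1}{-80841 + 31} = \frac{1}{-80810} = - \frac{1}{80810}$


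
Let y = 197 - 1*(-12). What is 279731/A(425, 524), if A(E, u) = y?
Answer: 279731/209 ≈ 1338.4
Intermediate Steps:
y = 209 (y = 197 + 12 = 209)
A(E, u) = 209
279731/A(425, 524) = 279731/209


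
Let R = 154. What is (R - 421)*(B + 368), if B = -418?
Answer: 13350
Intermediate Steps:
(R - 421)*(B + 368) = (154 - 421)*(-418 + 368) = -267*(-50) = 13350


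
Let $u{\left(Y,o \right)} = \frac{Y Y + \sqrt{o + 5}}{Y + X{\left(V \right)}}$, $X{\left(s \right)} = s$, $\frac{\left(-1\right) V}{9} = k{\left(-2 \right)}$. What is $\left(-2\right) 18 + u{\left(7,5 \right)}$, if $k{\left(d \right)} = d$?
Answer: $- \frac{851}{25} + \frac{\sqrt{10}}{25} \approx -33.914$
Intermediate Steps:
$V = 18$ ($V = \left(-9\right) \left(-2\right) = 18$)
$u{\left(Y,o \right)} = \frac{Y^{2} + \sqrt{5 + o}}{18 + Y}$ ($u{\left(Y,o \right)} = \frac{Y Y + \sqrt{o + 5}}{Y + 18} = \frac{Y^{2} + \sqrt{5 + o}}{18 + Y}$)
$\left(-2\right) 18 + u{\left(7,5 \right)} = \left(-2\right) 18 + \frac{7^{2} + \sqrt{5 + 5}}{18 + 7} = -36 + \frac{49 + \sqrt{10}}{25} = -36 + \left(\frac{49}{25} + \frac{\sqrt{10}}{25}\right) = - \frac{851}{25} + \frac{\sqrt{10}}{25}$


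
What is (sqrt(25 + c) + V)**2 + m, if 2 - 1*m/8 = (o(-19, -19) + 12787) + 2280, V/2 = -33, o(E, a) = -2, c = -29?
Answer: -116152 - 264*I ≈ -1.1615e+5 - 264.0*I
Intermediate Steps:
V = -66 (V = 2*(-33) = -66)
m = -120504 (m = 16 - 8*((-2 + 12787) + 2280) = 16 - 8*(12785 + 2280) = 16 - 8*15065 = 16 - 120520 = -120504)
(sqrt(25 + c) + V)**2 + m = (sqrt(25 - 29) - 66)**2 - 120504 = (sqrt(-4) - 66)**2 - 120504 = (2*I - 66)**2 - 120504 = (-66 + 2*I)**2 - 120504 = -120504 + (-66 + 2*I)**2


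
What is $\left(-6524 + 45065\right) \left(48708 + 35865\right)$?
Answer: $3259527993$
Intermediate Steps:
$\left(-6524 + 45065\right) \left(48708 + 35865\right) = 38541 \cdot 84573 = 3259527993$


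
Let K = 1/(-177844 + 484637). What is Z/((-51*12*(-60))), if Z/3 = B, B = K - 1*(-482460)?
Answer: 148015350781/3755146320 ≈ 39.417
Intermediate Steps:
K = 1/306793 ≈ 3.2595e-6
B = 148015350781/306793 (B = 1/306793 - 1*(-482460) = 1/306793 + 482460 = 148015350781/306793 ≈ 4.8246e+5)
Z = 444046052343/306793 (Z = 3*(148015350781/306793) = 444046052343/306793 ≈ 1.4474e+6)
Z/((-51*12*(-60))) = 444046052343/(306793*((-51*12*(-60)))) = 444046052343/(306793*((-612*(-60)))) = (444046052343/306793)/36720 = (444046052343/306793)*(1/36720) = 148015350781/3755146320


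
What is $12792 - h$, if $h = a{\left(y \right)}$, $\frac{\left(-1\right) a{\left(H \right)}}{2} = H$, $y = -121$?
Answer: $12550$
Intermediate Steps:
$a{\left(H \right)} = - 2 H$
$h = 242$ ($h = \left(-2\right) \left(-121\right) = 242$)
$12792 - h = 12792 - 242 = 12550$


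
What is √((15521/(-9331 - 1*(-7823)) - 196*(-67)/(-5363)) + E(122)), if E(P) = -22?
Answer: I*√568069501679017/4043702 ≈ 5.8942*I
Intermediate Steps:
√((15521/(-9331 - 1*(-7823)) - 196*(-67)/(-5363)) + E(122)) = √((15521/(-9331 - 1*(-7823)) - 196*(-67)/(-5363)) - 22) = √((15521/(-9331 + 7823) + 13132*(-1/5363)) - 22) = √((15521/(-1508) - 13132/5363) - 22) = √((15521*(-1/1508) - 13132/5363) - 22) = √((-15521/1508 - 13132/5363) - 22) = √(-103042179/8087404 - 22) = √(-280965067/8087404) = I*√568069501679017/4043702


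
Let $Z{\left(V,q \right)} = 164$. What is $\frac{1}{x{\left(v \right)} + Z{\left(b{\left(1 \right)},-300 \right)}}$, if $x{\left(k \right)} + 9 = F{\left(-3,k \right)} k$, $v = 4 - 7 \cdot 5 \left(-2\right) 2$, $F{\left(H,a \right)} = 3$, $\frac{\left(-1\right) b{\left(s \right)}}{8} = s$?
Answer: $\frac{1}{587} \approx 0.0017036$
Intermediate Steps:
$b{\left(s \right)} = - 8 s$
$v = 144$ ($v = 4 - 7 \left(\left(-10\right) 2\right) = 4 - -140 = 4 + 140 = 144$)
$x{\left(k \right)} = -9 + 3 k$
$\frac{1}{x{\left(v \right)} + Z{\left(b{\left(1 \right)},-300 \right)}} = \frac{1}{\left(-9 + 3 \cdot 144\right) + 164} = \frac{1}{\left(-9 + 432\right) + 164} = \frac{1}{423 + 164} = \frac{1}{587}$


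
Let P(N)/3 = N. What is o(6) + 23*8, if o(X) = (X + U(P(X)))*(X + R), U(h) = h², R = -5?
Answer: 514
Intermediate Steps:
P(N) = 3*N
o(X) = (-5 + X)*(X + 9*X²) (o(X) = (X + (3*X)²)*(X - 5) = (X + 9*X²)*(-5 + X) = (-5 + X)*(X + 9*X²))
o(6) + 23*8 = 6*(-5 - 44*6 + 9*6²) + 23*8 = 6*(-5 - 264 + 9*36) + 184 = 6*(-5 - 264 + 324) + 184 = 6*55 + 184 = 330 + 184 = 514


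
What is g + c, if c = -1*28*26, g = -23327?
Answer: -24055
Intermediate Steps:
c = -728 (c = -28*26 = -728)
g + c = -23327 - 728 = -24055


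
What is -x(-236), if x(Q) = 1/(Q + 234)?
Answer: ½ ≈ 0.50000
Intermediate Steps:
x(Q) = 1/(234 + Q)
-x(-236) = -1/(234 - 236) = -1/(-2) = -1*(-½) = ½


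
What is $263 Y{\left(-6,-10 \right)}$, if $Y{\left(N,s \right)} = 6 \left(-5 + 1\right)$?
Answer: $-6312$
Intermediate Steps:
$Y{\left(N,s \right)} = -24$ ($Y{\left(N,s \right)} = 6 \left(-4\right) = -24$)
$263 Y{\left(-6,-10 \right)} = 263 \left(-24\right) = -6312$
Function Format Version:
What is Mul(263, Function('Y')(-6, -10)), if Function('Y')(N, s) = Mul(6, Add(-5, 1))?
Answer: -6312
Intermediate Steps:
Function('Y')(N, s) = -24 (Function('Y')(N, s) = Mul(6, -4) = -24)
Mul(263, Function('Y')(-6, -10)) = Mul(263, -24) = -6312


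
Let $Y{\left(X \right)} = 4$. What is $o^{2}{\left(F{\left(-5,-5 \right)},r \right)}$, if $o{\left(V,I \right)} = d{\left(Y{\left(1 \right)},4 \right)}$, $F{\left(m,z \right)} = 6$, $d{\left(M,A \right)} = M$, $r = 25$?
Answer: $16$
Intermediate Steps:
$o{\left(V,I \right)} = 4$
$o^{2}{\left(F{\left(-5,-5 \right)},r \right)} = 4^{2} = 16$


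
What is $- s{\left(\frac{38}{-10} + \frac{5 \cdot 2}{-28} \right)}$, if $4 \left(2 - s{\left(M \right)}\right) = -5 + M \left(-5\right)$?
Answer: $\frac{109}{56} \approx 1.9464$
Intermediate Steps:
$s{\left(M \right)} = \frac{13}{4} + \frac{5 M}{4}$ ($s{\left(M \right)} = 2 - \frac{-5 + M \left(-5\right)}{4} = 2 - \frac{-5 - 5 M}{4} = 2 + \left(\frac{5}{4} + \frac{5 M}{4}\right) = \frac{13}{4} + \frac{5 M}{4}$)
$- s{\left(\frac{38}{-10} + \frac{5 \cdot 2}{-28} \right)} = - (\frac{13}{4} + \frac{5 \left(\frac{38}{-10} + \frac{5 \cdot 2}{-28}\right)}{4}) = - (\frac{13}{4} + \frac{5 \left(38 \left(- \frac{1}{10}\right) + 10 \left(- \frac{1}{28}\right)\right)}{4}) = - (\frac{13}{4} + \frac{5 \left(- \frac{19}{5} - \frac{5}{14}\right)}{4}) = - (\frac{13}{4} + \frac{5}{4} \left(- \frac{291}{70}\right)) = - (\frac{13}{4} - \frac{291}{56}) = \left(-1\right) \left(- \frac{109}{56}\right) = \frac{109}{56}$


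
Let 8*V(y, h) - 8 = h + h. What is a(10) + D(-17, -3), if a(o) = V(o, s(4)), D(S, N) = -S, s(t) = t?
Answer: 19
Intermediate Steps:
V(y, h) = 1 + h/4 (V(y, h) = 1 + (h + h)/8 = 1 + (2*h)/8 = 1 + h/4)
a(o) = 2 (a(o) = 1 + (1/4)*4 = 1 + 1 = 2)
a(10) + D(-17, -3) = 2 - 1*(-17) = 2 + 17 = 19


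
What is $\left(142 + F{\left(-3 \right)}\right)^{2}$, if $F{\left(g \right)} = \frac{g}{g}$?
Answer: $20449$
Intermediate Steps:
$F{\left(g \right)} = 1$
$\left(142 + F{\left(-3 \right)}\right)^{2} = \left(142 + 1\right)^{2} = 143^{2} = 20449$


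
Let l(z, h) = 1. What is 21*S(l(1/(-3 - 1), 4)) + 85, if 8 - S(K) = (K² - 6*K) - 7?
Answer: 505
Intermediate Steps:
S(K) = 15 - K² + 6*K (S(K) = 8 - ((K² - 6*K) - 7) = 8 - (-7 + K² - 6*K) = 8 + (7 - K² + 6*K) = 15 - K² + 6*K)
21*S(l(1/(-3 - 1), 4)) + 85 = 21*(15 - 1*1² + 6*1) + 85 = 21*(15 - 1*1 + 6) + 85 = 21*(15 - 1 + 6) + 85 = 21*20 + 85 = 420 + 85 = 505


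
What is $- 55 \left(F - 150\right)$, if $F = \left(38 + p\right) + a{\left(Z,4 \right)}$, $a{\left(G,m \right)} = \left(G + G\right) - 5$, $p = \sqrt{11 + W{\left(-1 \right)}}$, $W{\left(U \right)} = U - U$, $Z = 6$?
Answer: $5775 - 55 \sqrt{11} \approx 5592.6$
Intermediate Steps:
$W{\left(U \right)} = 0$
$p = \sqrt{11}$ ($p = \sqrt{11 + 0} = \sqrt{11} \approx 3.3166$)
$a{\left(G,m \right)} = -5 + 2 G$ ($a{\left(G,m \right)} = 2 G - 5 = -5 + 2 G$)
$F = 45 + \sqrt{11}$ ($F = \left(38 + \sqrt{11}\right) + \left(-5 + 2 \cdot 6\right) = \left(38 + \sqrt{11}\right) + \left(-5 + 12\right) = \left(38 + \sqrt{11}\right) + 7 = 45 + \sqrt{11} \approx 48.317$)
$- 55 \left(F - 150\right) = - 55 \left(\left(45 + \sqrt{11}\right) - 150\right) = - 55 \left(-105 + \sqrt{11}\right) = 5775 - 55 \sqrt{11}$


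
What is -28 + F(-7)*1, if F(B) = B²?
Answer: 21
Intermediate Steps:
-28 + F(-7)*1 = -28 + (-7)²*1 = -28 + 49*1 = -28 + 49 = 21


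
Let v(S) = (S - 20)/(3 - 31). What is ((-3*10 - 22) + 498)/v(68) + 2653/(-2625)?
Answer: -195883/750 ≈ -261.18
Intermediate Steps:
v(S) = 5/7 - S/28 (v(S) = (-20 + S)/(-28) = (-20 + S)*(-1/28) = 5/7 - S/28)
((-3*10 - 22) + 498)/v(68) + 2653/(-2625) = ((-3*10 - 22) + 498)/(5/7 - 1/28*68) + 2653/(-2625) = ((-30 - 22) + 498)/(5/7 - 17/7) + 2653*(-1/2625) = (-52 + 498)/(-12/7) - 379/375 = 446*(-7/12) - 379/375 = -1561/6 - 379/375 = -195883/750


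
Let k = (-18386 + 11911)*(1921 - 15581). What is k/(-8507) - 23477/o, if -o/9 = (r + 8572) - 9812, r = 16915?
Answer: -12477672418661/1200125025 ≈ -10397.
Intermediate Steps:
k = 88448500 (k = -6475*(-13660) = 88448500)
o = -141075 (o = -9*((16915 + 8572) - 9812) = -9*(25487 - 9812) = -9*15675 = -141075)
k/(-8507) - 23477/o = 88448500/(-8507) - 23477/(-141075) = 88448500*(-1/8507) - 23477*(-1/141075) = -88448500/8507 + 23477/141075 = -12477672418661/1200125025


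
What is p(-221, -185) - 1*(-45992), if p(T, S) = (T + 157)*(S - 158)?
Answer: 67944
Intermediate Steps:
p(T, S) = (-158 + S)*(157 + T) (p(T, S) = (157 + T)*(-158 + S) = (-158 + S)*(157 + T))
p(-221, -185) - 1*(-45992) = (-24806 - 158*(-221) + 157*(-185) - 185*(-221)) - 1*(-45992) = (-24806 + 34918 - 29045 + 40885) + 45992 = 21952 + 45992 = 67944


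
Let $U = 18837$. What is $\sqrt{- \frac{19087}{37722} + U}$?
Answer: $\frac{\sqrt{26803375662894}}{37722} \approx 137.25$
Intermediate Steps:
$\sqrt{- \frac{19087}{37722} + U} = \sqrt{- \frac{19087}{37722} + 18837} = \sqrt{\frac{710550227}{37722}} = \frac{\sqrt{26803375662894}}{37722}$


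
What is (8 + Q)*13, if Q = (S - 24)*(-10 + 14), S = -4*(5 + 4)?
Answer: -3016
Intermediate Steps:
S = -36 (S = -4*9 = -36)
Q = -240 (Q = (-36 - 24)*(-10 + 14) = -60*4 = -240)
(8 + Q)*13 = (8 - 240)*13 = -232*13 = -3016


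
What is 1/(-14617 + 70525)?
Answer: 1/55908 ≈ 1.7887e-5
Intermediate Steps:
1/(-14617 + 70525) = 1/55908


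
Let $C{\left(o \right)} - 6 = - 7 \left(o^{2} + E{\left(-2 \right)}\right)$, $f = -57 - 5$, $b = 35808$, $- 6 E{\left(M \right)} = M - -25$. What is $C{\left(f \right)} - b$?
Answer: $- \frac{376099}{6} \approx -62683.0$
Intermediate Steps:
$E{\left(M \right)} = - \frac{25}{6} - \frac{M}{6}$ ($E{\left(M \right)} = - \frac{M - -25}{6} = - \frac{M + 25}{6} = - \frac{25 + M}{6} = - \frac{25}{6} - \frac{M}{6}$)
$f = -62$
$C{\left(o \right)} = \frac{197}{6} - 7 o^{2}$ ($C{\left(o \right)} = 6 - 7 \left(o^{2} - \frac{23}{6}\right) = 6 - 7 \left(- \frac{23}{6} + o^{2}\right) = 6 - \left(- \frac{161}{6} + 7 o^{2}\right) = \frac{197}{6} - 7 o^{2}$)
$C{\left(f \right)} - b = \left(\frac{197}{6} - 7 \left(-62\right)^{2}\right) - 35808 = \left(\frac{197}{6} - 26908\right) - 35808 = - \frac{161251}{6} - 35808 = - \frac{376099}{6}$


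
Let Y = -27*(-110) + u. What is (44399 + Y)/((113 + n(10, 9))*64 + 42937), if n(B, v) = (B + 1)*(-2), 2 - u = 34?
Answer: 47337/48761 ≈ 0.97080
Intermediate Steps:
u = -32 (u = 2 - 1*34 = 2 - 34 = -32)
n(B, v) = -2 - 2*B (n(B, v) = (1 + B)*(-2) = -2 - 2*B)
Y = 2938 (Y = -27*(-110) - 32 = 2970 - 32 = 2938)
(44399 + Y)/((113 + n(10, 9))*64 + 42937) = (44399 + 2938)/((113 + (-2 - 2*10))*64 + 42937) = 47337/((113 + (-2 - 20))*64 + 42937) = 47337/((113 - 22)*64 + 42937) = 47337/(91*64 + 42937) = 47337/(5824 + 42937) = 47337/48761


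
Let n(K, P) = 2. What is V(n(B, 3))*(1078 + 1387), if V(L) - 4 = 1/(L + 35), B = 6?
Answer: 367285/37 ≈ 9926.6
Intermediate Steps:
V(L) = 4 + 1/(35 + L) (V(L) = 4 + 1/(L + 35) = 4 + 1/(35 + L))
V(n(B, 3))*(1078 + 1387) = ((141 + 4*2)/(35 + 2))*(1078 + 1387) = ((141 + 8)/37)*2465 = ((1/37)*149)*2465 = (149/37)*2465 = 367285/37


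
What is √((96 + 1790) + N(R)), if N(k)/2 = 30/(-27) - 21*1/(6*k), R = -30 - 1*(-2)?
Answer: 5*√2713/6 ≈ 43.405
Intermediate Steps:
R = -28 (R = -30 + 2 = -28)
N(k) = -20/9 - 7/k (N(k) = 2*(30/(-27) - 21*1/(6*k)) = 2*(30*(-1/27) - 21*1/(6*k)) = 2*(-10/9 - 7/(2*k)) = -20/9 - 7/k)
√((96 + 1790) + N(R)) = √((96 + 1790) + (-20/9 - 7/(-28))) = √(1886 + (-20/9 - 7*(-1/28))) = √(1886 + (-20/9 + ¼)) = √(1886 - 71/36) = √(67825/36) = 5*√2713/6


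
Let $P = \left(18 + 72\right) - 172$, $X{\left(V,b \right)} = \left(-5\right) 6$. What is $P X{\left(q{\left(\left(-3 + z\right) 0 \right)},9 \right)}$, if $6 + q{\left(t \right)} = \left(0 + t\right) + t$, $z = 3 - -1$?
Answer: $2460$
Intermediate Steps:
$z = 4$ ($z = 3 + 1 = 4$)
$q{\left(t \right)} = -6 + 2 t$ ($q{\left(t \right)} = -6 + \left(\left(0 + t\right) + t\right) = -6 + \left(t + t\right) = -6 + 2 t$)
$X{\left(V,b \right)} = -30$
$P = -82$ ($P = 90 - 172 = -82$)
$P X{\left(q{\left(\left(-3 + z\right) 0 \right)},9 \right)} = \left(-82\right) \left(-30\right) = 2460$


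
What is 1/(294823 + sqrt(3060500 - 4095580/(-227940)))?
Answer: 176847249/52136800664386 - sqrt(397535603210763)/990599212623334 ≈ 3.3719e-6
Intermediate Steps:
1/(294823 + sqrt(3060500 - 4095580/(-227940))) = 1/(294823 + sqrt(3060500 - 4095580*(-1/227940))) = 1/(294823 + sqrt(3060500 + 204779/11397)) = 1/(294823 + sqrt(34880723279/11397)) = 1/(294823 + sqrt(397535603210763)/11397)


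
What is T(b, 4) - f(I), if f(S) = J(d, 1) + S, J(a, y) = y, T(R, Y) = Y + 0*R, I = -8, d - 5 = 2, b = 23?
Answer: 11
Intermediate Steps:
d = 7 (d = 5 + 2 = 7)
T(R, Y) = Y (T(R, Y) = Y + 0 = Y)
f(S) = 1 + S
T(b, 4) - f(I) = 4 - (1 - 8) = 4 - 1*(-7) = 4 + 7 = 11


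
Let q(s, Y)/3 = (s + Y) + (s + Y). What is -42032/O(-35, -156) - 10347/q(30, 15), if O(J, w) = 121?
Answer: -4200209/10890 ≈ -385.69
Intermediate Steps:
q(s, Y) = 6*Y + 6*s (q(s, Y) = 3*((s + Y) + (s + Y)) = 3*((Y + s) + (Y + s)) = 3*(2*Y + 2*s) = 6*Y + 6*s)
-42032/O(-35, -156) - 10347/q(30, 15) = -42032/121 - 10347/(6*15 + 6*30) = -42032*1/121 - 10347/(90 + 180) = -42032/121 - 10347/270 = -42032/121 - 10347*1/270 = -42032/121 - 3449/90 = -4200209/10890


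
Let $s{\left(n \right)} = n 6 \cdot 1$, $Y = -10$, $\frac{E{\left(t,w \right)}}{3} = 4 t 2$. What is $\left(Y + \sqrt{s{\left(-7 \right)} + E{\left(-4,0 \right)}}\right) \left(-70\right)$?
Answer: $700 - 70 i \sqrt{138} \approx 700.0 - 822.31 i$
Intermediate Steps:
$E{\left(t,w \right)} = 24 t$ ($E{\left(t,w \right)} = 3 \cdot 4 t 2 = 3 \cdot 8 t = 24 t$)
$s{\left(n \right)} = 6 n$ ($s{\left(n \right)} = 6 n 1 = 6 n$)
$\left(Y + \sqrt{s{\left(-7 \right)} + E{\left(-4,0 \right)}}\right) \left(-70\right) = \left(-10 + \sqrt{6 \left(-7\right) + 24 \left(-4\right)}\right) \left(-70\right) = \left(-10 + \sqrt{-42 - 96}\right) \left(-70\right) = \left(-10 + \sqrt{-138}\right) \left(-70\right) = \left(-10 + i \sqrt{138}\right) \left(-70\right) = 700 - 70 i \sqrt{138}$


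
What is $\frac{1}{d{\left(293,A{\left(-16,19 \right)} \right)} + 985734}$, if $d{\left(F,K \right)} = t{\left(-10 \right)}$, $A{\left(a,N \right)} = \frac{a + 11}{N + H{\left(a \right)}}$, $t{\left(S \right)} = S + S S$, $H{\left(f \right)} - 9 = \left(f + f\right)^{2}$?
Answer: $\frac{1}{985824} \approx 1.0144 \cdot 10^{-6}$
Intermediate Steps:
$H{\left(f \right)} = 9 + 4 f^{2}$ ($H{\left(f \right)} = 9 + \left(f + f\right)^{2} = 9 + \left(2 f\right)^{2} = 9 + 4 f^{2}$)
$t{\left(S \right)} = S + S^{2}$
$A{\left(a,N \right)} = \frac{11 + a}{9 + N + 4 a^{2}}$ ($A{\left(a,N \right)} = \frac{a + 11}{N + \left(9 + 4 a^{2}\right)} = \frac{11 + a}{9 + N + 4 a^{2}}$)
$d{\left(F,K \right)} = 90$ ($d{\left(F,K \right)} = - 10 \left(1 - 10\right) = \left(-10\right) \left(-9\right) = 90$)
$\frac{1}{d{\left(293,A{\left(-16,19 \right)} \right)} + 985734} = \frac{1}{90 + 985734} = \frac{1}{985824}$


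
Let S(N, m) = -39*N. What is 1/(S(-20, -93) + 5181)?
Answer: 1/5961 ≈ 0.00016776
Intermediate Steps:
1/(S(-20, -93) + 5181) = 1/(-39*(-20) + 5181) = 1/(780 + 5181) = 1/5961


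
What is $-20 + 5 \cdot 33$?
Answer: $145$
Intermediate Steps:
$-20 + 5 \cdot 33 = -20 + 165 = 145$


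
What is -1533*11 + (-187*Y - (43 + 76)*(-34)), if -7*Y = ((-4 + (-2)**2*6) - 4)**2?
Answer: -41847/7 ≈ -5978.1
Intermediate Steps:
Y = -256/7 (Y = -((-4 + (-2)**2*6) - 4)**2/7 = -((-4 + 4*6) - 4)**2/7 = -((-4 + 24) - 4)**2/7 = -(20 - 4)**2/7 = -1/7*16**2 = -1/7*256 = -256/7 ≈ -36.571)
-1533*11 + (-187*Y - (43 + 76)*(-34)) = -1533*11 + (-187*(-256/7) - (43 + 76)*(-34)) = -16863 + (47872/7 - 119*(-34)) = -16863 + (47872/7 - 1*(-4046)) = -16863 + (47872/7 + 4046) = -16863 + 76194/7 = -41847/7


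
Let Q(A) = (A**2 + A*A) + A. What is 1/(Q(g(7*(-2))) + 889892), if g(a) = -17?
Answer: 1/890453 ≈ 1.1230e-6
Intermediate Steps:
Q(A) = A + 2*A**2 (Q(A) = (A**2 + A**2) + A = 2*A**2 + A = A + 2*A**2)
1/(Q(g(7*(-2))) + 889892) = 1/(-17*(1 + 2*(-17)) + 889892) = 1/(-17*(1 - 34) + 889892) = 1/(-17*(-33) + 889892) = 1/(561 + 889892) = 1/890453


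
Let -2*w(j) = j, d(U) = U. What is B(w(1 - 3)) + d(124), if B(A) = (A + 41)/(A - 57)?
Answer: 493/4 ≈ 123.25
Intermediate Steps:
w(j) = -j/2
B(A) = (41 + A)/(-57 + A)
B(w(1 - 3)) + d(124) = (41 - (1 - 3)/2)/(-57 - (1 - 3)/2) + 124 = (41 - 1/2*(-2))/(-57 - 1/2*(-2)) + 124 = (41 + 1)/(-57 + 1) + 124 = 42/(-56) + 124 = -1/56*42 + 124 = -3/4 + 124 = 493/4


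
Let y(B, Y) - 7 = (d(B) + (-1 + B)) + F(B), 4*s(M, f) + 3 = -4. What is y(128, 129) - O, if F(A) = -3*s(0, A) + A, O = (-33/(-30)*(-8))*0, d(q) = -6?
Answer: 1045/4 ≈ 261.25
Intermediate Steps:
s(M, f) = -7/4 (s(M, f) = -3/4 + (1/4)*(-4) = -3/4 - 1 = -7/4)
O = 0 (O = (-33*(-1/30)*(-8))*0 = ((11/10)*(-8))*0 = -44/5*0 = 0)
F(A) = 21/4 + A (F(A) = -3*(-7/4) + A = 21/4 + A)
y(B, Y) = 21/4 + 2*B (y(B, Y) = 7 + ((-6 + (-1 + B)) + (21/4 + B)) = 7 + ((-7 + B) + (21/4 + B)) = 7 + (-7/4 + 2*B) = 21/4 + 2*B)
y(128, 129) - O = (21/4 + 2*128) - 1*0 = (21/4 + 256) + 0 = 1045/4 + 0 = 1045/4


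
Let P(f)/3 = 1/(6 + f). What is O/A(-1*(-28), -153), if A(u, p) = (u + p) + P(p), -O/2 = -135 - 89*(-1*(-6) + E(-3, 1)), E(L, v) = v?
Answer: -37142/3063 ≈ -12.126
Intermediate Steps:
P(f) = 3/(6 + f)
O = 1516 (O = -2*(-135 - 89*(-1*(-6) + 1)) = -2*(-135 - 89*(6 + 1)) = -2*(-135 - 89*7) = -2*(-135 - 623) = -2*(-758) = 1516)
A(u, p) = p + u + 3/(6 + p) (A(u, p) = (u + p) + 3/(6 + p) = (p + u) + 3/(6 + p) = p + u + 3/(6 + p))
O/A(-1*(-28), -153) = 1516/(((3 + (6 - 153)*(-153 - 1*(-28)))/(6 - 153))) = 1516/(((3 - 147*(-153 + 28))/(-147))) = 1516/((-(3 - 147*(-125))/147)) = 1516/((-(3 + 18375)/147)) = 1516/((-1/147*18378)) = 1516/(-6126/49) = 1516*(-49/6126) = -37142/3063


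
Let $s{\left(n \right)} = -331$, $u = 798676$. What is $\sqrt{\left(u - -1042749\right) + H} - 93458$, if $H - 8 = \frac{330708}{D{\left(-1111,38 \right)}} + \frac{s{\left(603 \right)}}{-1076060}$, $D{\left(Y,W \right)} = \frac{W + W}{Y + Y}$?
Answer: $-93458 + \frac{i \sqrt{817973205934009814335}}{10222570} \approx -93458.0 + 2797.8 i$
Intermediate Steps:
$D{\left(Y,W \right)} = \frac{W}{Y}$ ($D{\left(Y,W \right)} = \frac{2 W}{2 Y} = 2 W \frac{1}{2 Y} = \frac{W}{Y}$)
$H = - \frac{197680983274231}{20445140}$ ($H = 8 + \left(\frac{330708}{38 \frac{1}{-1111}} - \frac{331}{-1076060}\right) = 8 + \left(\frac{330708}{38 \left(- \frac{1}{1111}\right)} - - \frac{331}{1076060}\right) = 8 + \left(\frac{330708}{- \frac{38}{1111}} + \frac{331}{1076060}\right) = 8 + \left(330708 \left(- \frac{1111}{38}\right) + \frac{331}{1076060}\right) = 8 + \left(- \frac{183708294}{19} + \frac{331}{1076060}\right) = 8 - \frac{197681146835351}{20445140} = - \frac{197680983274231}{20445140} \approx -9.6688 \cdot 10^{6}$)
$\sqrt{\left(u - -1042749\right) + H} - 93458 = \sqrt{\left(798676 - -1042749\right) - \frac{197680983274231}{20445140}} - 93458 = \sqrt{\left(798676 + 1042749\right) - \frac{197680983274231}{20445140}} - 93458 = \sqrt{1841425 - \frac{197680983274231}{20445140}} - 93458 = \sqrt{- \frac{160032791349731}{20445140}} - 93458 = \frac{i \sqrt{817973205934009814335}}{10222570} - 93458 = -93458 + \frac{i \sqrt{817973205934009814335}}{10222570}$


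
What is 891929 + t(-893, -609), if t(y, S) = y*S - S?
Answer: 1436375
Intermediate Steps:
t(y, S) = -S + S*y (t(y, S) = S*y - S = -S + S*y)
891929 + t(-893, -609) = 891929 - 609*(-1 - 893) = 891929 - 609*(-894) = 891929 + 544446 = 1436375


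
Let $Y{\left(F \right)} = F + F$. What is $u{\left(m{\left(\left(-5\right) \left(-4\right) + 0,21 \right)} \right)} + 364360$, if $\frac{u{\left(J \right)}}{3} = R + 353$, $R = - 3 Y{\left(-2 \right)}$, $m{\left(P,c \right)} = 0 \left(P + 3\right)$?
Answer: $365455$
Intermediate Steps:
$Y{\left(F \right)} = 2 F$
$m{\left(P,c \right)} = 0$ ($m{\left(P,c \right)} = 0 \left(3 + P\right) = 0$)
$R = 12$ ($R = - 3 \cdot 2 \left(-2\right) = \left(-3\right) \left(-4\right) = 12$)
$u{\left(J \right)} = 1095$ ($u{\left(J \right)} = 3 \left(12 + 353\right) = 3 \cdot 365 = 1095$)
$u{\left(m{\left(\left(-5\right) \left(-4\right) + 0,21 \right)} \right)} + 364360 = 1095 + 364360 = 365455$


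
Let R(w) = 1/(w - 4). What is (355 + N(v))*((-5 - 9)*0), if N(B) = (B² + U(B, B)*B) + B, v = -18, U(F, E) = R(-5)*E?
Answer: 0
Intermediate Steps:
R(w) = 1/(-4 + w)
U(F, E) = -E/9 (U(F, E) = E/(-4 - 5) = E/(-9) = -E/9)
N(B) = B + 8*B²/9 (N(B) = (B² + (-B/9)*B) + B = (B² - B²/9) + B = 8*B²/9 + B = B + 8*B²/9)
(355 + N(v))*((-5 - 9)*0) = (355 + (⅑)*(-18)*(9 + 8*(-18)))*((-5 - 9)*0) = (355 + (⅑)*(-18)*(9 - 144))*(-14*0) = (355 + (⅑)*(-18)*(-135))*0 = (355 + 270)*0 = 625*0 = 0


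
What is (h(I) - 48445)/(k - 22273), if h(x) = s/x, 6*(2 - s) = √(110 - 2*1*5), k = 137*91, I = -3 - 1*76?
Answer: 5740733/1162011 ≈ 4.9403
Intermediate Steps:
I = -79 (I = -3 - 76 = -79)
k = 12467
s = ⅓ (s = 2 - √(110 - 2*1*5)/6 = 2 - √(110 - 2*5)/6 = 2 - √(110 - 10)/6 = 2 - √100/6 = 2 - ⅙*10 = 2 - 5/3 = ⅓ ≈ 0.33333)
h(x) = 1/(3*x)
(h(I) - 48445)/(k - 22273) = ((⅓)/(-79) - 48445)/(12467 - 22273) = ((⅓)*(-1/79) - 48445)/(-9806) = (-1/237 - 48445)*(-1/9806) = -11481466/237*(-1/9806) = 5740733/1162011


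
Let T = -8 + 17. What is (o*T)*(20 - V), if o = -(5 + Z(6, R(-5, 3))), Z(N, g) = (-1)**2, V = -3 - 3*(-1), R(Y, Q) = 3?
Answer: -1080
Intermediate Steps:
V = 0 (V = -3 + 3 = 0)
Z(N, g) = 1
o = -6 (o = -(5 + 1) = -1*6 = -6)
T = 9
(o*T)*(20 - V) = (-6*9)*(20 - 1*0) = -54*(20 + 0) = -54*20 = -1080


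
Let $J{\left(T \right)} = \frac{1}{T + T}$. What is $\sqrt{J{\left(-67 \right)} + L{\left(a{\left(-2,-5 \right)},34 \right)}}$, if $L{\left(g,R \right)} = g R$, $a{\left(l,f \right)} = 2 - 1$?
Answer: $\frac{\sqrt{610370}}{134} \approx 5.8303$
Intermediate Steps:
$a{\left(l,f \right)} = 1$
$J{\left(T \right)} = \frac{1}{2 T}$
$L{\left(g,R \right)} = R g$
$\sqrt{J{\left(-67 \right)} + L{\left(a{\left(-2,-5 \right)},34 \right)}} = \sqrt{\frac{1}{2 \left(-67\right)} + 34 \cdot 1} = \sqrt{\frac{1}{2} \left(- \frac{1}{67}\right) + 34} = \sqrt{- \frac{1}{134} + 34} = \sqrt{\frac{4555}{134}} = \frac{\sqrt{610370}}{134}$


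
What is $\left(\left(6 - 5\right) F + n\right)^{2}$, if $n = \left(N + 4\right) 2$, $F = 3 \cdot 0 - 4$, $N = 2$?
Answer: $64$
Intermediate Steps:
$F = -4$ ($F = 0 - 4 = -4$)
$n = 12$ ($n = \left(2 + 4\right) 2 = 6 \cdot 2 = 12$)
$\left(\left(6 - 5\right) F + n\right)^{2} = \left(\left(6 - 5\right) \left(-4\right) + 12\right)^{2} = \left(1 \left(-4\right) + 12\right)^{2} = \left(-4 + 12\right)^{2} = 8^{2} = 64$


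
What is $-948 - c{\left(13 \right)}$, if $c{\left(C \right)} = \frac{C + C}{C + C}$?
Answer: $-949$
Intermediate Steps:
$c{\left(C \right)} = 1$ ($c{\left(C \right)} = \frac{2 C}{2 C} = 2 C \frac{1}{2 C} = 1$)
$-948 - c{\left(13 \right)} = -948 - 1 = -949$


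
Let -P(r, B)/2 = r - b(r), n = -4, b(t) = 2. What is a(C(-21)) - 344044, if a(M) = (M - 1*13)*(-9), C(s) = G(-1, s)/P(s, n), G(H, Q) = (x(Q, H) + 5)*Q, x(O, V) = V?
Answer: -7909943/23 ≈ -3.4391e+5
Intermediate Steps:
P(r, B) = 4 - 2*r (P(r, B) = -2*(r - 1*2) = -2*(r - 2) = -2*(-2 + r) = 4 - 2*r)
G(H, Q) = Q*(5 + H) (G(H, Q) = (H + 5)*Q = (5 + H)*Q = Q*(5 + H))
C(s) = 4*s/(4 - 2*s) (C(s) = (s*(5 - 1))/(4 - 2*s) = (s*4)/(4 - 2*s) = (4*s)/(4 - 2*s) = 4*s/(4 - 2*s))
a(M) = 117 - 9*M (a(M) = (M - 13)*(-9) = (-13 + M)*(-9) = 117 - 9*M)
a(C(-21)) - 344044 = (117 - (-18)*(-21)/(-2 - 21)) - 344044 = (117 - (-18)*(-21)/(-23)) - 344044 = (117 - (-18)*(-21)*(-1)/23) - 344044 = (117 - 9*(-42/23)) - 344044 = (117 + 378/23) - 344044 = 3069/23 - 344044 = -7909943/23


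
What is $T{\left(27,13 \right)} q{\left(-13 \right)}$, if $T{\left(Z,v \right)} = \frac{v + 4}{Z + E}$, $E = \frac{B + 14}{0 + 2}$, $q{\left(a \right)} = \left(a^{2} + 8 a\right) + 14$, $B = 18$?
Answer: $\frac{1343}{43} \approx 31.233$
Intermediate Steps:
$q{\left(a \right)} = 14 + a^{2} + 8 a$
$E = 16$ ($E = \frac{18 + 14}{0 + 2} = \frac{32}{2} = 32 \cdot \frac{1}{2} = 16$)
$T{\left(Z,v \right)} = \frac{4 + v}{16 + Z}$ ($T{\left(Z,v \right)} = \frac{v + 4}{Z + 16} = \frac{4 + v}{16 + Z}$)
$T{\left(27,13 \right)} q{\left(-13 \right)} = \frac{4 + 13}{16 + 27} \left(14 + \left(-13\right)^{2} + 8 \left(-13\right)\right) = \frac{1}{43} \cdot 17 \left(14 + 169 - 104\right) = \frac{1}{43} \cdot 17 \cdot 79 = \frac{17}{43} \cdot 79 = \frac{1343}{43}$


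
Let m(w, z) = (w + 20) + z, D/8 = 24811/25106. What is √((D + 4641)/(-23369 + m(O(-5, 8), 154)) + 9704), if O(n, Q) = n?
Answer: √2057561646029594542/14561480 ≈ 98.508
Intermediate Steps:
D = 99244/12553 (D = 8*(24811/25106) = 99244/12553 ≈ 7.9060)
m(w, z) = 20 + w + z (m(w, z) = (20 + w) + z = 20 + w + z)
√((D + 4641)/(-23369 + m(O(-5, 8), 154)) + 9704) = √((99244/12553 + 4641)/(-23369 + (20 - 5 + 154)) + 9704) = √(58357717/(12553*(-23369 + 169)) + 9704) = √((58357717/12553)/(-23200) + 9704) = √((58357717/12553)*(-1/23200) + 9704) = √(-58357717/291229600 + 9704) = √(2826033680683/291229600) = √2057561646029594542/14561480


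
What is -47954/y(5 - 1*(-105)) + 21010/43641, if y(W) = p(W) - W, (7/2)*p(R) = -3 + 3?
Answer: 1047535807/2400255 ≈ 436.43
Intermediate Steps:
p(R) = 0 (p(R) = 2*(-3 + 3)/7 = (2/7)*0 = 0)
y(W) = -W (y(W) = 0 - W = -W)
-47954/y(5 - 1*(-105)) + 21010/43641 = -47954*(-1/(5 - 1*(-105))) + 21010/43641 = -47954*(-1/(5 + 105)) + 21010*(1/43641) = -47954/((-1*110)) + 21010/43641 = -47954/(-110) + 21010/43641 = -47954*(-1/110) + 21010/43641 = 23977/55 + 21010/43641 = 1047535807/2400255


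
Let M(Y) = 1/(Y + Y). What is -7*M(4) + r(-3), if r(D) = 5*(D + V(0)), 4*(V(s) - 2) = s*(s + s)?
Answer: -47/8 ≈ -5.8750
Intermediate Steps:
V(s) = 2 + s²/2 (V(s) = 2 + (s*(s + s))/4 = 2 + (s*(2*s))/4 = 2 + (2*s²)/4 = 2 + s²/2)
r(D) = 10 + 5*D (r(D) = 5*(D + (2 + (½)*0²)) = 5*(D + (2 + (½)*0)) = 5*(D + (2 + 0)) = 5*(D + 2) = 5*(2 + D) = 10 + 5*D)
M(Y) = 1/(2*Y)
-7*M(4) + r(-3) = -7/(2*4) + (10 + 5*(-3)) = -7/(2*4) + (10 - 15) = -7*⅛ - 5 = -7/8 - 5 = -47/8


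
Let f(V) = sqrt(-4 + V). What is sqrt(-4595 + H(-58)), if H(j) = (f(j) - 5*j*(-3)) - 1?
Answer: sqrt(-5466 + I*sqrt(62)) ≈ 0.0533 + 73.932*I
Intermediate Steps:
H(j) = -1 + sqrt(-4 + j) + 15*j (H(j) = (sqrt(-4 + j) - 5*j*(-3)) - 1 = (sqrt(-4 + j) + 15*j) - 1 = -1 + sqrt(-4 + j) + 15*j)
sqrt(-4595 + H(-58)) = sqrt(-4595 + (-1 + sqrt(-4 - 58) + 15*(-58))) = sqrt(-4595 + (-1 + sqrt(-62) - 870)) = sqrt(-4595 + (-1 + I*sqrt(62) - 870)) = sqrt(-4595 + (-871 + I*sqrt(62))) = sqrt(-5466 + I*sqrt(62))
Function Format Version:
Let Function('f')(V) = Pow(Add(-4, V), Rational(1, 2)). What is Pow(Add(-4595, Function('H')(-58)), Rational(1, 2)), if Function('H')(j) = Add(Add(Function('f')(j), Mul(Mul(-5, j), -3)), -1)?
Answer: Pow(Add(-5466, Mul(I, Pow(62, Rational(1, 2)))), Rational(1, 2)) ≈ Add(0.0533, Mul(73.932, I))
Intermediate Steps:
Function('H')(j) = Add(-1, Pow(Add(-4, j), Rational(1, 2)), Mul(15, j)) (Function('H')(j) = Add(Add(Pow(Add(-4, j), Rational(1, 2)), Mul(Mul(-5, j), -3)), -1) = Add(Add(Pow(Add(-4, j), Rational(1, 2)), Mul(15, j)), -1) = Add(-1, Pow(Add(-4, j), Rational(1, 2)), Mul(15, j)))
Pow(Add(-4595, Function('H')(-58)), Rational(1, 2)) = Pow(Add(-4595, Add(-1, Pow(Add(-4, -58), Rational(1, 2)), Mul(15, -58))), Rational(1, 2)) = Pow(Add(-4595, Add(-1, Pow(-62, Rational(1, 2)), -870)), Rational(1, 2)) = Pow(Add(-4595, Add(-1, Mul(I, Pow(62, Rational(1, 2))), -870)), Rational(1, 2)) = Pow(Add(-4595, Add(-871, Mul(I, Pow(62, Rational(1, 2))))), Rational(1, 2)) = Pow(Add(-5466, Mul(I, Pow(62, Rational(1, 2)))), Rational(1, 2))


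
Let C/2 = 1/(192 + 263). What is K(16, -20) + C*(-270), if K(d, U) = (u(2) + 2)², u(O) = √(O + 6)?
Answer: 984/91 + 8*√2 ≈ 22.127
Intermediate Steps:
u(O) = √(6 + O)
K(d, U) = (2 + 2*√2)² (K(d, U) = (√(6 + 2) + 2)² = (√8 + 2)² = (2*√2 + 2)² = (2 + 2*√2)²)
C = 2/455 (C = 2/(192 + 263) = 2/455 ≈ 0.0043956)
K(16, -20) + C*(-270) = (12 + 8*√2) + (2/455)*(-270) = (12 + 8*√2) - 108/91 = 984/91 + 8*√2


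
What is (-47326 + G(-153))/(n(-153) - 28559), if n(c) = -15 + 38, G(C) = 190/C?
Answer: 62423/37638 ≈ 1.6585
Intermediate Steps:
n(c) = 23
(-47326 + G(-153))/(n(-153) - 28559) = (-47326 + 190/(-153))/(23 - 28559) = (-47326 + 190*(-1/153))/(-28536) = (-47326 - 190/153)*(-1/28536) = -7241068/153*(-1/28536) = 62423/37638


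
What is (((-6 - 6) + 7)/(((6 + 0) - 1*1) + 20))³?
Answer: -1/125 ≈ -0.0080000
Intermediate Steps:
(((-6 - 6) + 7)/(((6 + 0) - 1*1) + 20))³ = ((-12 + 7)/((6 - 1) + 20))³ = (-5/(5 + 20))³ = (-5/25)³ = (-5*1/25)³ = (-⅕)³ = -1/125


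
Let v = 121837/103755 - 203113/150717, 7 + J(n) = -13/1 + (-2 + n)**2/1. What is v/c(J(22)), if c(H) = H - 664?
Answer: 150615677/246727245730 ≈ 0.00061045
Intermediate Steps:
J(n) = -20 + (-2 + n)**2 (J(n) = -7 + (-13/1 + (-2 + n)**2/1) = -7 + (-13*1 + (-2 + n)**2*1) = -7 + (-13 + (-2 + n)**2) = -20 + (-2 + n)**2)
c(H) = -664 + H
v = -301231354/1737515815 (v = 121837*(1/103755) - 203113*1/150717 = 121837/103755 - 203113/150717 = -301231354/1737515815 ≈ -0.17337)
v/c(J(22)) = -301231354/(1737515815*(-664 + (-20 + (-2 + 22)**2))) = -301231354/(1737515815*(-664 + (-20 + 20**2))) = -301231354/(1737515815*(-664 + (-20 + 400))) = -301231354/(1737515815*(-664 + 380)) = -301231354/1737515815/(-284) = -301231354/1737515815*(-1/284) = 150615677/246727245730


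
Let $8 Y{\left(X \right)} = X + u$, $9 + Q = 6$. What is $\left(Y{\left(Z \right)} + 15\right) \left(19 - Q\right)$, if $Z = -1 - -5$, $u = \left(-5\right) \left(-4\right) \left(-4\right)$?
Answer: $121$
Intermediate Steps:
$Q = -3$ ($Q = -9 + 6 = -3$)
$u = -80$ ($u = 20 \left(-4\right) = -80$)
$Z = 4$ ($Z = -1 + 5 = 4$)
$Y{\left(X \right)} = -10 + \frac{X}{8}$ ($Y{\left(X \right)} = \frac{X - 80}{8} = \frac{-80 + X}{8} = -10 + \frac{X}{8}$)
$\left(Y{\left(Z \right)} + 15\right) \left(19 - Q\right) = \left(\left(-10 + \frac{1}{8} \cdot 4\right) + 15\right) \left(19 - -3\right) = \left(\left(-10 + \frac{1}{2}\right) + 15\right) \left(19 + 3\right) = \left(- \frac{19}{2} + 15\right) 22 = \frac{11}{2} \cdot 22 = 121$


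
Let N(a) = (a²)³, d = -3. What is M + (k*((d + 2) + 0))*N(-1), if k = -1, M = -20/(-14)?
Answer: 17/7 ≈ 2.4286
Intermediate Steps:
M = 10/7 (M = -20*(-1/14) = 10/7 ≈ 1.4286)
N(a) = a⁶
M + (k*((d + 2) + 0))*N(-1) = 10/7 - ((-3 + 2) + 0)*(-1)⁶ = 10/7 - (-1 + 0)*1 = 10/7 - 1*(-1)*1 = 10/7 + 1*1 = 10/7 + 1 = 17/7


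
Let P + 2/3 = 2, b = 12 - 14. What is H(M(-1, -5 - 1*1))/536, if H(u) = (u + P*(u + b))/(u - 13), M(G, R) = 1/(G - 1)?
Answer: 23/43416 ≈ 0.00052976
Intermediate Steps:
b = -2
P = 4/3 (P = -2/3 + 2 = 4/3 ≈ 1.3333)
M(G, R) = 1/(-1 + G)
H(u) = (-8/3 + 7*u/3)/(-13 + u) (H(u) = (u + 4*(u - 2)/3)/(u - 13) = (u + 4*(-2 + u)/3)/(-13 + u) = (u + (-8/3 + 4*u/3))/(-13 + u) = (-8/3 + 7*u/3)/(-13 + u))
H(M(-1, -5 - 1*1))/536 = ((-8 + 7/(-1 - 1))/(3*(-13 + 1/(-1 - 1))))/536 = ((-8 + 7/(-2))/(3*(-13 + 1/(-2))))*(1/536) = ((-8 + 7*(-1/2))/(3*(-13 - 1/2)))*(1/536) = ((-8 - 7/2)/(3*(-27/2)))*(1/536) = ((1/3)*(-2/27)*(-23/2))*(1/536) = (23/81)*(1/536) = 23/43416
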